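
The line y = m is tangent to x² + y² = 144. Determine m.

The line touches the circle iff its distance from (0, 0) is 12:
|0·0 + 1·0 − m| / √1 = 12
|m| = 12, so m = 12 or m = −12.

m = −12 or m = 12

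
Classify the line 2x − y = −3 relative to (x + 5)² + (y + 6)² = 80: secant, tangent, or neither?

Substituting the line into the circle gives 5x² + 46x + 26 = 0.
Discriminant = (46)² − 4·5·(26) = 1596 > 0.
Two real roots: the line is a secant.

secant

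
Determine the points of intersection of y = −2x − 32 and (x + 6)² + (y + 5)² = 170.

Express y = −2x − 32 and substitute into the circle:
5x² + 120x + 595 = 0  ⟹  x² + 24x + 119 = 0
x = −7 or x = −17, giving (−7, −18) and (−17, 2).

(−17, 2) and (−7, −18)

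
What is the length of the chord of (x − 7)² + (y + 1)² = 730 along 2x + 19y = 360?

2√365

Substitute y = (360 − 2x)/19:
365x² − 6570x − 102200 = 0  ⟹  x² − 18x − 280 = 0
x = 28 or x = −10, giving (28, 16) and (−10, 20).
Chord length = distance between (28, 16) and (−10, 20) = √1460 = 2√365.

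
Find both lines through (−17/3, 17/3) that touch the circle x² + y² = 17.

A line y − (17/3) = m(x − (−17/3)) is tangent when its distance from (0, 0) is √17:
[m·(17/3) − (−17/3)]² = 17(m² + 1)
4m² + 17m + 4 = 0, so m = −4 or m = −1/4.
With m = −4: 4x + y = −17. With m = −1/4: x + 4y = 17.

4x + y = −17 and x + 4y = 17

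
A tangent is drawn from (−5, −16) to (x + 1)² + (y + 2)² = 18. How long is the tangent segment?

Centre (−1, −2), r² = 18. |PO|² = (−4)² + (−14)² = 212.
The tangent meets the radius at right angles, so tangent² = |PO|² − r² = 212 − 18 = 194.

√194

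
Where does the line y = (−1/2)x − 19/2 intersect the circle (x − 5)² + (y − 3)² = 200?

(−5, −7) and (3, −11)

Substitute y = (−19 − x)/2:
5x² + 10x − 75 = 0  ⟹  x² + 2x − 15 = 0
x = 3 or x = −5, giving (3, −11) and (−5, −7).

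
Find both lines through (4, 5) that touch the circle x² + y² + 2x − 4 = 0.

A line y − (5) = m(x − (4)) is tangent when its distance from (−1, 0) is √5:
[m·(−5) − (−5)]² = 5(m² + 1)
2m² − 5m + 2 = 0, so m = 2 or m = 1/2.
With m = 2: 2x − y = 3. With m = 1/2: x − 2y = −6.

2x − y = 3 and x − 2y = −6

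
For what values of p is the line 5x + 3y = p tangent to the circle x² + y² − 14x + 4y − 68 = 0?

p = 29 ± 11√34

Tangency holds when the distance from the centre (7, −2) to the line equals the radius 11:
|5·7 + 3·(−2) − p| / √34 = 11
|p − (29)| = 11√34.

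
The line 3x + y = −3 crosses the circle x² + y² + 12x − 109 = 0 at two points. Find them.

Substitute y = −3x − 3:
10x² + 30x − 100 = 0  ⟹  x² + 3x − 10 = 0
x = 2 or x = −5, giving (2, −9) and (−5, 12).

(−5, 12) and (2, −9)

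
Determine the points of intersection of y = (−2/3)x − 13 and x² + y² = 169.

(−12, −5) and (0, −13)

Express y = (−39 − 2x)/3 and substitute into the circle:
13x² + 156x = 0  ⟹  x² + 12x = 0
x = 0 or x = −12, giving (0, −13) and (−12, −5).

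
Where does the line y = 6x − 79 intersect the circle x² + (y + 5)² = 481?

(9, −25) and (15, 11)

Substitute y = 6x − 79:
37x² − 888x + 4995 = 0  ⟹  x² − 24x + 135 = 0
x = 15 or x = 9, giving (15, 11) and (9, −25).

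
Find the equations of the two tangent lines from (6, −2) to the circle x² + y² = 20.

Write the tangent as mx − y + (−2 − m·(6)) = 0 and set its distance from the centre to 2√5:
(−6m − (2))² = 20(m² + 1)
2m² + 3m − 2 = 0, so m = 1/2 or m = −2.
With m = 1/2: x − 2y = 10. With m = −2: 2x + y = 10.

x − 2y = 10 and 2x + y = 10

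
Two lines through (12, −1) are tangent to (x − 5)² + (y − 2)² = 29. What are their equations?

A line y − (−1) = m(x − (12)) is tangent when its distance from (5, 2) is √29:
(−7m − (3))² = 29(m² + 1)
10m² + 21m − 10 = 0, so m = 2/5 or m = −5/2.
With m = 2/5: 2x − 5y = 29. With m = −5/2: 5x + 2y = 58.

2x − 5y = 29 and 5x + 2y = 58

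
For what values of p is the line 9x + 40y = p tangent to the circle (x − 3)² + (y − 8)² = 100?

p = −63 or p = 757

The line touches the circle iff its distance from (3, 8) is 10:
|9·3 + 40·8 − p| / √1681 = 10
|p − (347)| = 10·41, so p = 757 or p = −63.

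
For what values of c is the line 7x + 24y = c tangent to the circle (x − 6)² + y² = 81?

The line touches the circle iff its distance from (6, 0) is 9:
|7·6 + 24·0 − c| / √625 = 9
|c − (42)| = 9·25, so c = 267 or c = −183.

c = −183 or c = 267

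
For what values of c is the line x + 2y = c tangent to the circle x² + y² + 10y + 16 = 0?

c = −10 ± 3√5

Tangency holds when the distance from the centre (0, −5) to the line equals the radius 3:
|1·0 + 2·(−5) − c| / √5 = 3
|c − (−10)| = 3√5.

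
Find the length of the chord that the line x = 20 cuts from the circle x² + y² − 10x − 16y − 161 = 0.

10

The distance from (5, 8) to the line is 15, and r² = 250.
Half the chord is √(r² − d²) = √(25), so the full chord is 10.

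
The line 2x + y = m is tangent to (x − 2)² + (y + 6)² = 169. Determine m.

For a tangent, require d(centre, line) = r = 13.
|2·2 + 1·(−6) − m| / √5 = 13
|m − (−2)| = 13√5.

m = −2 ± 13√5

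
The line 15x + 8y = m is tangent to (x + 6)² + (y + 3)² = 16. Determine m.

m = −182 or m = −46

Tangency holds when the distance from the centre (−6, −3) to the line equals the radius 4:
|15·(−6) + 8·(−3) − m| / √289 = 4
|m − (−114)| = 4·17, so m = −46 or m = −182.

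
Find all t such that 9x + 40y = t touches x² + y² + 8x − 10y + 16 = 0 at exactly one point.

For a tangent, require d(centre, line) = r = 5.
|9·(−4) + 40·5 − t| / √1681 = 5
|t − (164)| = 5·41, so t = 369 or t = −41.

t = −41 or t = 369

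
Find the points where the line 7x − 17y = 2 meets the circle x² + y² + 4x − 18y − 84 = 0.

(−7, −3) and (10, 4)

Express y = (−2 + 7x)/17 and substitute into the circle:
338x² − 1014x − 23660 = 0  ⟹  x² − 3x − 70 = 0
x = 10 or x = −7, giving (10, 4) and (−7, −3).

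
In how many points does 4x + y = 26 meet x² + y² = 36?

Substituting the line into the circle gives 17x² − 208x + 640 = 0.
Discriminant = (−208)² − 4·17·(640) = −256 < 0.
No real roots: the line does not meet the circle.

0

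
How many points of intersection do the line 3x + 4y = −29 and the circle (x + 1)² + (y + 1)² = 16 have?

0

Substituting the line into the circle gives 25x² + 182x + 385 = 0.
Δ = 33124 − 38500 = −5376.
No real roots: the line does not meet the circle.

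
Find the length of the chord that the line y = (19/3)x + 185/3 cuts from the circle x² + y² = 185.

Substitute y = (185 + 19x)/3:
370x² + 7030x + 32560 = 0  ⟹  x² + 19x + 88 = 0
x = −8 or x = −11, giving (−8, 11) and (−11, −8).
Chord length = distance between (−8, 11) and (−11, −8) = √370 = √370.

√370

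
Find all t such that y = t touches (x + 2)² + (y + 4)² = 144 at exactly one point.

Tangency holds when the distance from the centre (−2, −4) to the line equals the radius 12:
|0·(−2) + 1·(−4) − t| / √1 = 12
|t − (−4)| = 12, so t = 8 or t = −16.

t = −16 or t = 8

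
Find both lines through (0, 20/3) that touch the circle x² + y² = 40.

Let a tangent through (0, 20/3) have slope m. Its distance from (0, 0) must equal 2√10:
[m·(0) − (−20/3)]² = 40(m² + 1)
9m² − 1 = 0, so m = 1/3 or m = −1/3.
Through (0, 20/3) these give x − 3y = −20 and x + 3y = 20.

x − 3y = −20 and x + 3y = 20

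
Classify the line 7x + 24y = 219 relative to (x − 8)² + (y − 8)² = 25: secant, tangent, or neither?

secant

d² = (7·8 + 24·8 − (219))²/625 = 841/625; r² = 25.
Since d² < r², the line cuts the circle twice.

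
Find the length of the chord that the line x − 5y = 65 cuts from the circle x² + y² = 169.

Centre (0, 0), r² = 169. Perpendicular distance d from centre to line = |−65| / √26 = 65/√26.
Chord = 2√(r² − d²) = 2·√(13/2) = √26.

√26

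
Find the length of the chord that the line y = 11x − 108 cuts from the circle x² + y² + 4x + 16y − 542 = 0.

Centre (−2, −8), r² = 610. Perpendicular distance d from centre to line = |−122| / √122 = 122/√122.
Half the chord is √(r² − d²) = √(488), so the full chord is 4√122.

4√122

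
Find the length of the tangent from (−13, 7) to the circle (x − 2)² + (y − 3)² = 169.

6√2

Centre (2, 3), r² = 169. |PO|² = (−15)² + (4)² = 241.
Power of the point: PT² = |PO|² − r² = 72, so PT = 6√2.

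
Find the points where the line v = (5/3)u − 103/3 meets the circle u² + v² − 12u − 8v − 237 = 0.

From the line, v = (−103 + 5u)/3. Substituting:
34u² − 1258u + 10948 = 0  ⟹  u² − 37u + 322 = 0
u = 23 or u = 14, giving (23, 4) and (14, −11).

(14, −11) and (23, 4)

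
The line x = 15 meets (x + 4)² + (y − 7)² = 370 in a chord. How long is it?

The distance from (−4, 7) to the line is 19, and r² = 370.
Half the chord is √(r² − d²) = √(9), so the full chord is 6.

6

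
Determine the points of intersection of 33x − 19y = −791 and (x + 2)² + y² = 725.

(−28, −7) and (−9, 26)

Express y = (791 + 33x)/19 and substitute into the circle:
1450x² + 53650x + 365400 = 0  ⟹  x² + 37x + 252 = 0
x = −9 or x = −28, giving (−9, 26) and (−28, −7).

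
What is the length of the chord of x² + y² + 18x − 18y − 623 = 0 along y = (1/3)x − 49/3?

5√10

Express y = (−49 + x)/3 and substitute into the circle:
10x² + 10x − 560 = 0  ⟹  x² + x − 56 = 0
x = 7 or x = −8, giving (7, −14) and (−8, −19).
Chord length = distance between (7, −14) and (−8, −19) = √250 = 5√10.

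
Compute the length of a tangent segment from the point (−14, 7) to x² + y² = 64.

√181

With centre O = (0, 0), |OP|² = 245 and r² = 64.
The tangent meets the radius at right angles, so tangent² = |PO|² − r² = 245 − 64 = 181.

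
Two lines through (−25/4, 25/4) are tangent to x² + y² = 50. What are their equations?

A line y − (25/4) = m(x − (−25/4)) is tangent when its distance from (0, 0) is 5√2:
[m·(25/4) − (−25/4)]² = 50(m² + 1)
7m² − 50m + 7 = 0, so m = 7 or m = 1/7.
With m = 7: 7x − y = −50. With m = 1/7: x − 7y = −50.

7x − y = −50 and x − 7y = −50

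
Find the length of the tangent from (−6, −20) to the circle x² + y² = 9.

√427

Centre (0, 0), r² = 9. |PO|² = (−6)² + (−20)² = 436.
The tangent meets the radius at right angles, so tangent² = |PO|² − r² = 436 − 9 = 427.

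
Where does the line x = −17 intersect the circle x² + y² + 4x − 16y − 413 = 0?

The line gives x = −17. Substituting into the circle:
y² − 16y − 192 = 0
y = 24 or y = −8, giving (−17, 24) and (−17, −8).

(−17, −8) and (−17, 24)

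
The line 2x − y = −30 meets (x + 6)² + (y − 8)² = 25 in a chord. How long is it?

2√5

Substitute y = 2x + 30:
5x² + 100x + 495 = 0  ⟹  x² + 20x + 99 = 0
x = −9 or x = −11, giving (−9, 12) and (−11, 8).
Chord length = distance between (−9, 12) and (−11, 8) = √20 = 2√5.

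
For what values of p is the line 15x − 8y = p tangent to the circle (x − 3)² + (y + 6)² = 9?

Tangency holds when the distance from the centre (3, −6) to the line equals the radius 3:
|15·3 − 8·(−6) − p| / √289 = 3
|p − (93)| = 3·17, so p = 144 or p = 42.

p = 42 or p = 144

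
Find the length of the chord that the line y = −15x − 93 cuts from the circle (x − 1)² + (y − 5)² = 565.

Centre (1, 5), r² = 565. Perpendicular distance d from centre to line = |113| / √226 = 113/√226.
Chord = 2√(r² − d²) = 2·√(1017/2) = 3√226.

3√226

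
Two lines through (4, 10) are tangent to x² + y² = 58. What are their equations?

A line y − (10) = m(x − (4)) is tangent when its distance from (0, 0) is √58:
(−4m − (−10))² = 58(m² + 1)
21m² + 40m − 21 = 0, so m = −7/3 or m = 3/7.
With m = −7/3: 7x + 3y = 58. With m = 3/7: 3x − 7y = −58.

7x + 3y = 58 and 3x − 7y = −58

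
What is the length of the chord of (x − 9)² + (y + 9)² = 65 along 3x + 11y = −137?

√130

Centre (9, −9), r² = 65. Perpendicular distance d from centre to line = |65| / √130 = 65/√130.
Chord = 2√(r² − d²) = 2·√(65/2) = √130.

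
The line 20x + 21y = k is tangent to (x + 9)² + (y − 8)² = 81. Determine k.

k = −273 or k = 249

For a tangent, require d(centre, line) = r = 9.
|20·(−9) + 21·8 − k| / √841 = 9
|k − (−12)| = 9·29, so k = 249 or k = −273.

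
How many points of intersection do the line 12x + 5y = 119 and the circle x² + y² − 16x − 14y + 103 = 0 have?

2

Substituting the line into the circle gives 169x² − 2416x + 8406 = 0.
Δ = 5837056 − 5682456 = 154600.
Two real roots: the line is a secant.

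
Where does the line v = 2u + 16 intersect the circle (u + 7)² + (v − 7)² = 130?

(−10, −4) and (0, 16)

Express v = 2u + 16 and substitute into the circle:
5u² + 50u = 0  ⟹  u² + 10u = 0
u = 0 or u = −10, giving (0, 16) and (−10, −4).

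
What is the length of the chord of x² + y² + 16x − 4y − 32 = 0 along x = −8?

20

Centre (−8, 2), r² = 100. Perpendicular distance d from centre to line = |0| / √1 = 0.
Half the chord is √(r² − d²) = √(100), so the full chord is 20.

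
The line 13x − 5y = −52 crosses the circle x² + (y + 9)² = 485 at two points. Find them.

From the line, y = (52 + 13x)/5. Substituting:
194x² + 2522x − 2716 = 0  ⟹  x² + 13x − 14 = 0
x = 1 or x = −14, giving (1, 13) and (−14, −26).

(−14, −26) and (1, 13)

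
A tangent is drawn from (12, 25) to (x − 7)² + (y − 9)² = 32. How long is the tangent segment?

With centre O = (7, 9), |OP|² = 281 and r² = 32.
The tangent meets the radius at right angles, so tangent² = |PO|² − r² = 281 − 32 = 249.

√249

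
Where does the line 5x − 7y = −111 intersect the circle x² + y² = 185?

Substitute y = (111 + 5x)/7:
74x² + 1110x + 3256 = 0  ⟹  x² + 15x + 44 = 0
x = −4 or x = −11, giving (−4, 13) and (−11, 8).

(−11, 8) and (−4, 13)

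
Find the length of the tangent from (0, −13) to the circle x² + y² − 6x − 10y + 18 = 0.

Centre (3, 5), r² = 16. |PO|² = (−3)² + (−18)² = 333.
By the tangent–radius right angle, tangent length = √(|PO|² − r²) = √317.

√317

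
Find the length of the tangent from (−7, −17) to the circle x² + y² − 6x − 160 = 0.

With centre O = (3, 0), |OP|² = 389 and r² = 169.
By the tangent–radius right angle, tangent length = √(|PO|² − r²) = √220 = 2√55.

2√55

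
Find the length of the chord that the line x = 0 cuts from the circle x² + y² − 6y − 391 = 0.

40

The line gives x = 0. Substituting into the circle:
y² − 6y − 391 = 0
y = 23 or y = −17, giving (0, 23) and (0, −17).
Chord length = distance between (0, 23) and (0, −17) = √1600 = 40.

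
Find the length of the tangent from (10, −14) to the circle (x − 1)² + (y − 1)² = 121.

Centre (1, 1), r² = 121. |PO|² = (9)² + (−15)² = 306.
By the tangent–radius right angle, tangent length = √(|PO|² − r²) = √185.

√185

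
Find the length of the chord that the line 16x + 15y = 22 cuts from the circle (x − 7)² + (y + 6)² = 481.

Centre (7, −6), r² = 481. Perpendicular distance d from centre to line = |0| / √481 = 0/√481.
Half the chord is √(r² − d²) = √(481), so the full chord is 2√481.

2√481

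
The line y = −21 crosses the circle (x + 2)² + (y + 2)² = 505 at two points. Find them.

(−14, −21) and (10, −21)

From the line, y = −21. Substituting:
x² + 4x − 140 = 0
x = 10 or x = −14, giving (10, −21) and (−14, −21).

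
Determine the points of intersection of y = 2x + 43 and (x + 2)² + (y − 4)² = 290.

(−19, 5) and (−13, 17)

From the line, y = 2x + 43. Substituting:
5x² + 160x + 1235 = 0  ⟹  x² + 32x + 247 = 0
x = −13 or x = −19, giving (−13, 17) and (−19, 5).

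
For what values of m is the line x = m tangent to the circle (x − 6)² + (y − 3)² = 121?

m = −5 or m = 17

The line touches the circle iff its distance from (6, 3) is 11:
|1·6 + 0·3 − m| / √1 = 11
|m − (6)| = 11, so m = 17 or m = −5.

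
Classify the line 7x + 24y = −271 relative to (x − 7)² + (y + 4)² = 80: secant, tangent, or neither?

neither

Substituting the line into the circle gives 625x² − 5614x + 12769 = 0.
Δ = 31516996 − 31922500 = −405504.
No real roots: the line does not meet the circle.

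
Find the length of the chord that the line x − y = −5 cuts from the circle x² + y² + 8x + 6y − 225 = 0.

Centre (−4, −3), r² = 250. Perpendicular distance d from centre to line = |4| / √2 = 4/√2.
Chord = 2√(r² − d²) = 2·√(242) = 22√2.

22√2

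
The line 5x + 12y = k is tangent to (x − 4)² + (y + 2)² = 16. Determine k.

For a tangent, require d(centre, line) = r = 4.
|5·4 + 12·(−2) − k| / √169 = 4
|k − (−4)| = 4·13, so k = 48 or k = −56.

k = −56 or k = 48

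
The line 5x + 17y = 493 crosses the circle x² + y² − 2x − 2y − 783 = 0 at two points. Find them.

(0, 29) and (17, 24)

Substitute y = (493 − 5x)/17:
314x² − 5338x = 0  ⟹  x² − 17x = 0
x = 17 or x = 0, giving (17, 24) and (0, 29).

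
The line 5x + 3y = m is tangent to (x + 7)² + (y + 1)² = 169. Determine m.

m = −38 ± 13√34

Tangency holds when the distance from the centre (−7, −1) to the line equals the radius 13:
|5·(−7) + 3·(−1) − m| / √34 = 13
|m − (−38)| = 13√34.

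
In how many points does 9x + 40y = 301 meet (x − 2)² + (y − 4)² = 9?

1

d² = (9·2 + 40·4 − (301))²/1681 = 9; r² = 9.
Since d² = r², the line is tangent.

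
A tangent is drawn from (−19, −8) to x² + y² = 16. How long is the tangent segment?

√409

Centre (0, 0), r² = 16. |PO|² = (−19)² + (−8)² = 425.
The tangent meets the radius at right angles, so tangent² = |PO|² − r² = 425 − 16 = 409.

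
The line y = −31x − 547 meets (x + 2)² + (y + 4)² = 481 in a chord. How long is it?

Substitute y = −31x − 547:
962x² + 33670x + 294372 = 0  ⟹  x² + 35x + 306 = 0
x = −17 or x = −18, giving (−17, −20) and (−18, 11).
|(−17, −20) − (−18, 11)| = √((1)² + (−31)²) = √962.

√962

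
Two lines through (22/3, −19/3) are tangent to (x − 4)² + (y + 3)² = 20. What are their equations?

Let a tangent through (22/3, −19/3) have slope m. Its distance from (4, −3) must equal 2√5:
(−10/3m − (10/3))² = 20(m² + 1)
2m² − 5m + 2 = 0, so m = 2 or m = 1/2.
Through (22/3, −19/3) these give 2x − y = 21 and x − 2y = 20.

2x − y = 21 and x − 2y = 20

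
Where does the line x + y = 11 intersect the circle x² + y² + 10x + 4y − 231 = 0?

(−3, 14) and (11, 0)

Substitute y = −x + 11:
2x² − 16x − 66 = 0  ⟹  x² − 8x − 33 = 0
x = 11 or x = −3, giving (11, 0) and (−3, 14).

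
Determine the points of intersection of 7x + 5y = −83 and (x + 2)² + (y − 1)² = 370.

(−19, 10) and (1, −18)

Substitute y = (−83 − 7x)/5:
74x² + 1332x − 1406 = 0  ⟹  x² + 18x − 19 = 0
x = 1 or x = −19, giving (1, −18) and (−19, 10).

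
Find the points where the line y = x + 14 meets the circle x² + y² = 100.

From the line, y = x + 14. Substituting:
2x² + 28x + 96 = 0  ⟹  x² + 14x + 48 = 0
x = −6 or x = −8, giving (−6, 8) and (−8, 6).

(−8, 6) and (−6, 8)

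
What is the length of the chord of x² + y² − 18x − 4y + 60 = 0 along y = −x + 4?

Substitute y = −x + 4:
2x² − 22x + 60 = 0  ⟹  x² − 11x + 30 = 0
x = 6 or x = 5, giving (6, −2) and (5, −1).
|(6, −2) − (5, −1)| = √((1)² + (−1)²) = √2.

√2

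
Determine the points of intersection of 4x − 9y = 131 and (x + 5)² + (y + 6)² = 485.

(−19, −23) and (17, −7)

Express y = (−131 + 4x)/9 and substitute into the circle:
97x² + 194x − 31331 = 0  ⟹  x² + 2x − 323 = 0
x = 17 or x = −19, giving (17, −7) and (−19, −23).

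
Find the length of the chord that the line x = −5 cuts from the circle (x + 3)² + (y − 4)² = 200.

28

Centre (−3, 4), r² = 200. Perpendicular distance d from centre to line = |2| / √1 = 2.
Chord = 2√(r² − d²) = 2·√(196) = 28.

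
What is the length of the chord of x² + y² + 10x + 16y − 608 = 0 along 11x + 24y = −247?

2√697

The distance from (−5, −8) to the line is 0/√697, and r² = 697.
Half the chord is √(r² − d²) = √(697), so the full chord is 2√697.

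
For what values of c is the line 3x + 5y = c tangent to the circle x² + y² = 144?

c = ±12√34

The line touches the circle iff its distance from (0, 0) is 12:
|3·0 + 5·0 − c| / √34 = 12
|c| = 12√34.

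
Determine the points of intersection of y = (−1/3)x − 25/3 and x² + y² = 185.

(−13, −4) and (8, −11)

Express y = (−25 − x)/3 and substitute into the circle:
10x² + 50x − 1040 = 0  ⟹  x² + 5x − 104 = 0
x = 8 or x = −13, giving (8, −11) and (−13, −4).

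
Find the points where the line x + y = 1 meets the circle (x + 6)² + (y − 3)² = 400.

From the line, y = −x + 1. Substituting:
2x² + 16x − 360 = 0  ⟹  x² + 8x − 180 = 0
x = 10 or x = −18, giving (10, −9) and (−18, 19).

(−18, 19) and (10, −9)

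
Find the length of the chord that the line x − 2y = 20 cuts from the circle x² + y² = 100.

Centre (0, 0), r² = 100. Perpendicular distance d from centre to line = |−20| / √5 = 20/√5.
Half the chord is √(r² − d²) = √(20), so the full chord is 4√5.

4√5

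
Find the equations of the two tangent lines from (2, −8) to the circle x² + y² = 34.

5x − 3y = 34 and 3x + 5y = −34

A line y − (−8) = m(x − (2)) is tangent when its distance from (0, 0) is √34:
[m·(−2) − (8)]² = 34(m² + 1)
15m² − 16m − 15 = 0, so m = 5/3 or m = −3/5.
With m = 5/3: 5x − 3y = 34. With m = −3/5: 3x + 5y = −34.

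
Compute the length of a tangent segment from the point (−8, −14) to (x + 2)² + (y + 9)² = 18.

√43

The centre is (−2, −9) and r = 3√2. The square of the distance from P to the centre is 36 + 25 = 61.
By the tangent–radius right angle, tangent length = √(|PO|² − r²) = √43.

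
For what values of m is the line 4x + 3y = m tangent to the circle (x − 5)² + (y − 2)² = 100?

Tangency holds when the distance from the centre (5, 2) to the line equals the radius 10:
|4·5 + 3·2 − m| / √25 = 10
|m − (26)| = 10·5, so m = 76 or m = −24.

m = −24 or m = 76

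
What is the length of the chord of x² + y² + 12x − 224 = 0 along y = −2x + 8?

Express y = −2x + 8 and substitute into the circle:
5x² − 20x − 160 = 0  ⟹  x² − 4x − 32 = 0
x = 8 or x = −4, giving (8, −8) and (−4, 16).
Chord length = distance between (8, −8) and (−4, 16) = √720 = 12√5.

12√5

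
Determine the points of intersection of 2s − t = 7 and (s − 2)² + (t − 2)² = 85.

Substitute t = 2s − 7:
5s² − 40s = 0  ⟹  s² − 8s = 0
s = 8 or s = 0, giving (8, 9) and (0, −7).

(0, −7) and (8, 9)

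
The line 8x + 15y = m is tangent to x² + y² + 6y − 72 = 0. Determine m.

Tangency holds when the distance from the centre (0, −3) to the line equals the radius 9:
|8·0 + 15·(−3) − m| / √289 = 9
|m − (−45)| = 9·17, so m = 108 or m = −198.

m = −198 or m = 108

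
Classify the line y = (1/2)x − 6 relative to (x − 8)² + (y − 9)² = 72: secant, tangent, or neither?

d² = (1·8 − 2·9 − (12))²/5 = 484/5; r² = 72.
Since d² > r², the line lies outside the circle.

neither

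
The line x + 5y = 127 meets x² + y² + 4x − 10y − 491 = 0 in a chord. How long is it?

The distance from (−2, 5) to the line is 104/√26, and r² = 520.
Half the chord is √(r² − d²) = √(104), so the full chord is 4√26.

4√26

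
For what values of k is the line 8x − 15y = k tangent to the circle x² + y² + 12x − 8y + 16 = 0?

k = −210 or k = −6

Tangency holds when the distance from the centre (−6, 4) to the line equals the radius 6:
|8·(−6) − 15·4 − k| / √289 = 6
|k − (−108)| = 6·17, so k = −6 or k = −210.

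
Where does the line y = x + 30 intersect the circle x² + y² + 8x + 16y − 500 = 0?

(−22, 8) and (−20, 10)

From the line, y = x + 30. Substituting:
2x² + 84x + 880 = 0  ⟹  x² + 42x + 440 = 0
x = −20 or x = −22, giving (−20, 10) and (−22, 8).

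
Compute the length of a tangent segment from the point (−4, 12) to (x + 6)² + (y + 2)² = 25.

5√7

The centre is (−6, −2) and r = 5. The square of the distance from P to the centre is 4 + 196 = 200.
By the tangent–radius right angle, tangent length = √(|PO|² − r²) = √175 = 5√7.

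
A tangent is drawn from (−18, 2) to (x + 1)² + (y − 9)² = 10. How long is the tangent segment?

2√82

With centre O = (−1, 9), |OP|² = 338 and r² = 10.
Power of the point: PT² = |PO|² − r² = 328, so PT = 2√82.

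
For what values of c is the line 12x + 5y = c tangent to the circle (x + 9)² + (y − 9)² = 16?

For a tangent, require d(centre, line) = r = 4.
|12·(−9) + 5·9 − c| / √169 = 4
|c − (−63)| = 4·13, so c = −11 or c = −115.

c = −115 or c = −11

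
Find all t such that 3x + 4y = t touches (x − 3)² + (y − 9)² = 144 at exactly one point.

t = −15 or t = 105

For a tangent, require d(centre, line) = r = 12.
|3·3 + 4·9 − t| / √25 = 12
|t − (45)| = 12·5, so t = 105 or t = −15.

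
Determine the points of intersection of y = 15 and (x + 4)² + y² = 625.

From the line, y = 15. Substituting:
x² + 8x − 384 = 0
x = 16 or x = −24, giving (16, 15) and (−24, 15).

(−24, 15) and (16, 15)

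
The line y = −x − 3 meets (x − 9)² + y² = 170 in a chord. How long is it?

The distance from (9, 0) to the line is 12/√2, and r² = 170.
Half the chord is √(r² − d²) = √(98), so the full chord is 14√2.

14√2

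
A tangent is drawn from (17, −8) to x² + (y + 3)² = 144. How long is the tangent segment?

√170

The centre is (0, −3) and r = 12. The square of the distance from P to the centre is 289 + 25 = 314.
The tangent meets the radius at right angles, so tangent² = |PO|² − r² = 314 − 144 = 170.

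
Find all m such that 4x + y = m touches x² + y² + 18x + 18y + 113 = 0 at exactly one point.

m = −45 ± 7√17

The line touches the circle iff its distance from (−9, −9) is 7:
|4·(−9) + 1·(−9) − m| / √17 = 7
|m − (−45)| = 7√17.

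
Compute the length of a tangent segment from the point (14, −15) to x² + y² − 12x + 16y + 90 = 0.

Centre (6, −8), r² = 10. |PO|² = (8)² + (−7)² = 113.
The tangent meets the radius at right angles, so tangent² = |PO|² − r² = 113 − 10 = 103.

√103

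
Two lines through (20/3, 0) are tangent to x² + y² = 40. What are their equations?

A line y − (0) = m(x − (20/3)) is tangent when its distance from (0, 0) is 2√10:
[m·(−20/3) − (0)]² = 40(m² + 1)
m² − 9 = 0, so m = −3 or m = 3.
With m = −3: 3x + y = 20. With m = 3: 3x − y = 20.

3x + y = 20 and 3x − y = 20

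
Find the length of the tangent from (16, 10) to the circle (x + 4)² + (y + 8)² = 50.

√674

The centre is (−4, −8) and r = 5√2. The square of the distance from P to the centre is 400 + 324 = 724.
The tangent meets the radius at right angles, so tangent² = |PO|² − r² = 724 − 50 = 674.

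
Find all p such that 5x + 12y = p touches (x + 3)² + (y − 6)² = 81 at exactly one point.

p = −60 or p = 174

For a tangent, require d(centre, line) = r = 9.
|5·(−3) + 12·6 − p| / √169 = 9
|p − (57)| = 9·13, so p = 174 or p = −60.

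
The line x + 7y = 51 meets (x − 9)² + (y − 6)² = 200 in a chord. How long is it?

20√2

Substitute y = (51 − x)/7:
50x² − 900x − 5750 = 0  ⟹  x² − 18x − 115 = 0
x = 23 or x = −5, giving (23, 4) and (−5, 8).
|(23, 4) − (−5, 8)| = √((28)² + (−4)²) = 20√2.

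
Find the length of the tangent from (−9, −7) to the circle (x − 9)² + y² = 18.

Centre (9, 0), r² = 18. |PO|² = (−18)² + (−7)² = 373.
By the tangent–radius right angle, tangent length = √(|PO|² − r²) = √355.

√355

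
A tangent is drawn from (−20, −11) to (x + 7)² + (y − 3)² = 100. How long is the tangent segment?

With centre O = (−7, 3), |OP|² = 365 and r² = 100.
By the tangent–radius right angle, tangent length = √(|PO|² − r²) = √265.

√265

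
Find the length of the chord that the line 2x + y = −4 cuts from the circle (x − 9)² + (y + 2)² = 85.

2√5

From the line, y = −2x − 4. Substituting:
5x² − 10x = 0  ⟹  x² − 2x = 0
x = 2 or x = 0, giving (2, −8) and (0, −4).
|(2, −8) − (0, −4)| = √((2)² + (−4)²) = 2√5.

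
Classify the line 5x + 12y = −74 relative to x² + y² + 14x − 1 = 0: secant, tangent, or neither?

Centre (−7, 0), r² = 50. Distance² from centre to line = (39)²/169 = 9.
Since d² < r², the line cuts the circle twice.

secant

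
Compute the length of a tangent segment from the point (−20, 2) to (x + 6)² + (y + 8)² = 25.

Centre (−6, −8), r² = 25. |PO|² = (−14)² + (10)² = 296.
Power of the point: PT² = |PO|² − r² = 271, so PT = √271.

√271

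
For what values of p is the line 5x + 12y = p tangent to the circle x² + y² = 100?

p = −130 or p = 130

The line touches the circle iff its distance from (0, 0) is 10:
|5·0 + 12·0 − p| / √169 = 10
|p| = 10·13, so p = 130 or p = −130.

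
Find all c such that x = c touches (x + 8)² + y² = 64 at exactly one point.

The line touches the circle iff its distance from (−8, 0) is 8:
|1·(−8) + 0·0 − c| / √1 = 8
|c − (−8)| = 8, so c = 0 or c = −16.

c = −16 or c = 0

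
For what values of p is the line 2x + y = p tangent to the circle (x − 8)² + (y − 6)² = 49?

The line touches the circle iff its distance from (8, 6) is 7:
|2·8 + 1·6 − p| / √5 = 7
|p − (22)| = 7√5.

p = 22 ± 7√5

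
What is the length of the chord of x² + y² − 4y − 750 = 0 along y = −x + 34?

22√2

The distance from (0, 2) to the line is 32/√2, and r² = 754.
Half the chord is √(r² − d²) = √(242), so the full chord is 22√2.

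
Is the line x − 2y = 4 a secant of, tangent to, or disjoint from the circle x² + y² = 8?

Centre (0, 0), r² = 8. Distance² from centre to line = (−4)²/5 = 16/5.
Since d² < r², the line cuts the circle twice.

secant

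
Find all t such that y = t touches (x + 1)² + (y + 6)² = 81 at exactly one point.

For a tangent, require d(centre, line) = r = 9.
|0·(−1) + 1·(−6) − t| / √1 = 9
|t − (−6)| = 9, so t = 3 or t = −15.

t = −15 or t = 3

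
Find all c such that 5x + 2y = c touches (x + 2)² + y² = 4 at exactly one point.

For a tangent, require d(centre, line) = r = 2.
|5·(−2) + 2·0 − c| / √29 = 2
|c − (−10)| = 2√29.

c = −10 ± 2√29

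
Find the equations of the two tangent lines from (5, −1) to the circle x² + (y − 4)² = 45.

2x − y = 11 and x − 2y = 7

A line y − (−1) = m(x − (5)) is tangent when its distance from (0, 4) is 3√5:
(−5m − (5))² = 45(m² + 1)
2m² − 5m + 2 = 0, so m = 2 or m = 1/2.
With m = 2: 2x − y = 11. With m = 1/2: x − 2y = 7.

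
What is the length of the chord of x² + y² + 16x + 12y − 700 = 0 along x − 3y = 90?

From the line, y = (−90 + x)/3. Substituting:
10x² − 1440 = 0  ⟹  x² − 144 = 0
x = 12 or x = −12, giving (12, −26) and (−12, −34).
Chord length = distance between (12, −26) and (−12, −34) = √640 = 8√10.

8√10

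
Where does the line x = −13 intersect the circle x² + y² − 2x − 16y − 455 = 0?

(−13, −10) and (−13, 26)

The line gives x = −13. Substituting into the circle:
y² − 16y − 260 = 0
y = 26 or y = −10, giving (−13, 26) and (−13, −10).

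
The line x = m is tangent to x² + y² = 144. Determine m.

m = −12 or m = 12

For a tangent, require d(centre, line) = r = 12.
|1·0 + 0·0 − m| / √1 = 12
|m| = 12, so m = 12 or m = −12.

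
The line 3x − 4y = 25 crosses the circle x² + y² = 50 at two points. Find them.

(−1, −7) and (7, −1)

From the line, y = (−25 + 3x)/4. Substituting:
25x² − 150x − 175 = 0  ⟹  x² − 6x − 7 = 0
x = 7 or x = −1, giving (7, −1) and (−1, −7).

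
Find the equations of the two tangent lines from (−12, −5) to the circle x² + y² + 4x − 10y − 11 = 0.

Write the tangent as mx − y + (−5 − m·(−12)) = 0 and set its distance from the centre to 2√10:
(10m − (10))² = 40(m² + 1)
3m² − 10m + 3 = 0, so m = 3 or m = 1/3.
With m = 3: 3x − y = −31. With m = 1/3: x − 3y = 3.

3x − y = −31 and x − 3y = 3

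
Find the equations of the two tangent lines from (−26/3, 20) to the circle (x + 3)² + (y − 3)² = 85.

9x − 2y = −118 and 6x + 7y = 88

A line y − (20) = m(x − (−26/3)) is tangent when its distance from (−3, 3) is √85:
(17/3m − (−17))² = 85(m² + 1)
14m² − 51m − 54 = 0, so m = 9/2 or m = −6/7.
With m = 9/2: 9x − 2y = −118. With m = −6/7: 6x + 7y = 88.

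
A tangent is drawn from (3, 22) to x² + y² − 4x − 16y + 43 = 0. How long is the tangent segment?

With centre O = (2, 8), |OP|² = 197 and r² = 25.
Power of the point: PT² = |PO|² − r² = 172, so PT = 2√43.

2√43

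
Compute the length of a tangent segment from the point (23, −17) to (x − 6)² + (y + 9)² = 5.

Centre (6, −9), r² = 5. |PO|² = (17)² + (−8)² = 353.
Power of the point: PT² = |PO|² − r² = 348, so PT = 2√87.

2√87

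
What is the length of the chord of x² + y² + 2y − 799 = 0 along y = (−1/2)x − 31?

The distance from (0, −1) to the line is 60/√5, and r² = 800.
Chord = 2√(r² − d²) = 2·√(80) = 8√5.

8√5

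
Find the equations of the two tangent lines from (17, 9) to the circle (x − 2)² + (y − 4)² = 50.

x − y = 8 and x + 7y = 80

Write the tangent as mx − y + (9 − m·(17)) = 0 and set its distance from the centre to 5√2:
[m·(−15) − (−5)]² = 50(m² + 1)
7m² − 6m − 1 = 0, so m = 1 or m = −1/7.
Through (17, 9) these give x − y = 8 and x + 7y = 80.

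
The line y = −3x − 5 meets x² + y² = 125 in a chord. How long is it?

The distance from (0, 0) to the line is 5/√10, and r² = 125.
Half the chord is √(r² − d²) = √(245/2), so the full chord is 7√10.

7√10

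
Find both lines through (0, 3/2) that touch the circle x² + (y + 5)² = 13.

A line y − (3/2) = m(x − (0)) is tangent when its distance from (0, −5) is √13:
[m·(0) − (−13/2)]² = 13(m² + 1)
4m² − 9 = 0, so m = 3/2 or m = −3/2.
With m = 3/2: 3x − 2y = −3. With m = −3/2: 3x + 2y = 3.

3x − 2y = −3 and 3x + 2y = 3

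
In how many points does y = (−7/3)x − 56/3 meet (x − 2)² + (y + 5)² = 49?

0

Centre (2, −5), r² = 49. Distance² from centre to line = (55)²/58 = 3025/58.
Since d² > r², the line lies outside the circle.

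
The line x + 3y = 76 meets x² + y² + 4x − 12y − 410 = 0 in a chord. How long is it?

Centre (−2, 6), r² = 450. Perpendicular distance d from centre to line = |−60| / √10 = 60/√10.
Chord = 2√(r² − d²) = 2·√(90) = 6√10.

6√10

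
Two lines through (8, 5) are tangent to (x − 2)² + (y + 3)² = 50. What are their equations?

x − 7y = −27 and 7x + y = 61

Write the tangent as mx − y + (5 − m·(8)) = 0 and set its distance from the centre to 5√2:
(−6m − (−8))² = 50(m² + 1)
7m² + 48m − 7 = 0, so m = 1/7 or m = −7.
With m = 1/7: x − 7y = −27. With m = −7: 7x + y = 61.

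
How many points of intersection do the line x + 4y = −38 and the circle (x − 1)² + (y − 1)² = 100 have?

Substituting the line into the circle gives 17x² + 52x + 180 = 0.
Δ = 2704 − 12240 = −9536.
No real roots: the line does not meet the circle.

0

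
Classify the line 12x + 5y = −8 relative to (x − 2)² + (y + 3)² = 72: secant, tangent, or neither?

Substituting the line into the circle gives 169x² − 268x − 1651 = 0.
Discriminant = (−268)² − 4·169·(−1651) = 1187900 > 0.
Two real roots: the line is a secant.

secant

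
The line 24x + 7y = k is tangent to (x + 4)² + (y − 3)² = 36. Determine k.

k = −225 or k = 75

Tangency holds when the distance from the centre (−4, 3) to the line equals the radius 6:
|24·(−4) + 7·3 − k| / √625 = 6
|k − (−75)| = 6·25, so k = 75 or k = −225.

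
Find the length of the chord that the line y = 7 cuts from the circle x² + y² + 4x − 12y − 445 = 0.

Centre (−2, 6), r² = 485. Perpendicular distance d from centre to line = |−1| / √1 = 1.
Half the chord is √(r² − d²) = √(484), so the full chord is 44.

44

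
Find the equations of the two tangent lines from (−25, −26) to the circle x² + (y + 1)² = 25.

Write the tangent as mx − y + (−26 − m·(−25)) = 0 and set its distance from the centre to 5:
(25m − (25))² = 25(m² + 1)
12m² − 25m + 12 = 0, so m = 3/4 or m = 4/3.
Through (−25, −26) these give 3x − 4y = 29 and 4x − 3y = −22.

3x − 4y = 29 and 4x − 3y = −22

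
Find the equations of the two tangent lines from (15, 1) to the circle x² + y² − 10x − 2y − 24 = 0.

x − y = 14 and x + y = 16

Write the tangent as mx − y + (1 − m·(15)) = 0 and set its distance from the centre to 5√2:
(−10m − (0))² = 50(m² + 1)
m² − 1 = 0, so m = 1 or m = −1.
Through (15, 1) these give x − y = 14 and x + y = 16.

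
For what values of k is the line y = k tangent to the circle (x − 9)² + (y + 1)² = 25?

The line touches the circle iff its distance from (9, −1) is 5:
|0·9 + 1·(−1) − k| / √1 = 5
|k − (−1)| = 5, so k = 4 or k = −6.

k = −6 or k = 4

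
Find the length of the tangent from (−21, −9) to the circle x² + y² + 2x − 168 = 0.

2√78

With centre O = (−1, 0), |OP|² = 481 and r² = 169.
The tangent meets the radius at right angles, so tangent² = |PO|² − r² = 481 − 169 = 312.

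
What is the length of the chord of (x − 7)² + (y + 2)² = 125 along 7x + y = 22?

15√2

Substitute y = −7x + 22:
50x² − 350x + 500 = 0  ⟹  x² − 7x + 10 = 0
x = 5 or x = 2, giving (5, −13) and (2, 8).
|(5, −13) − (2, 8)| = √((3)² + (−21)²) = 15√2.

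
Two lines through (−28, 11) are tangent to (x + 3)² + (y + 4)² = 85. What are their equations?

Let a tangent through (−28, 11) have slope m. Its distance from (−3, −4) must equal √85:
(25m − (−15))² = 85(m² + 1)
54m² + 75m + 14 = 0, so m = −2/9 or m = −7/6.
Through (−28, 11) these give 2x + 9y = 43 and 7x + 6y = −130.

2x + 9y = 43 and 7x + 6y = −130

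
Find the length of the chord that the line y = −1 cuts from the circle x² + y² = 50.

14

Express y = −1 and substitute into the circle:
x² − 49 = 0
x = 7 or x = −7, giving (7, −1) and (−7, −1).
|(7, −1) − (−7, −1)| = √((14)² + (0)²) = 14.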